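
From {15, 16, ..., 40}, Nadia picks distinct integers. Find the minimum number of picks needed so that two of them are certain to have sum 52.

Group the elements by complementary pair {x, 52−x}: {15,37}, {16,36}, {17,35}, …, giving 11 two-element pairs, the single value 26 (it cannot pair with itself since the integers are distinct), and 3 integers whose partner 52−x falls outside [15,40].
Pigeonhole: treating each of those 15 groups as a pigeonhole, one can pick one integer per group — 15 integers — with no two summing to 52.
The 16th integer lands in an occupied pair, forcing a sum of 52.

16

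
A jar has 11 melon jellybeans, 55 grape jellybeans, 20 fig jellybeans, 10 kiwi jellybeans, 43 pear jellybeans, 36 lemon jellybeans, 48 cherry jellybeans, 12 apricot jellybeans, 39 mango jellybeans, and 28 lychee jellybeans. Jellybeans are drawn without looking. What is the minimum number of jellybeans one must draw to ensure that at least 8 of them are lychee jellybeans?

282

In the worst case for collecting lychee jellybeans, every non-lychee jellybean comes out first.
There are 11 + 55 + 20 + 10 + 43 + 36 + 48 + 12 + 39 = 274 non-lychee jellybeans altogether.
After those, each further jellybean must be lychee, so 274 + 8 = 282 draws guarantee 8 lychee jellybeans.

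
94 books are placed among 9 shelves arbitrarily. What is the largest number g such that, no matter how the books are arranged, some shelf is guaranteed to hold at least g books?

The 9 shelves are the holes and the 94 books are the pigeons.
If every shelf held at most 10 books, the total would be at most 9 × 10 = 90, which is less than 94.
So some shelf holds at least ⌈94/9⌉ = 11 books.

11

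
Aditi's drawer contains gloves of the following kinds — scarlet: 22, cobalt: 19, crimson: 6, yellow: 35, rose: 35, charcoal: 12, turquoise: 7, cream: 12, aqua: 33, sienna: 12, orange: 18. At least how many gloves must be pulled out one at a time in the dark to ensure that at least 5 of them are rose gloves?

181

In the worst case for collecting rose gloves, every non-rose glove comes out first.
There are 22 + 19 + 6 + 35 + 12 + 7 + 12 + 33 + 12 + 18 = 176 non-rose gloves altogether.
After those, each further glove must be rose, so 176 + 5 = 181 draws guarantee 5 rose gloves.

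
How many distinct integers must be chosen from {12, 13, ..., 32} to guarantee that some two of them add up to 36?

16

A set avoiding the sum 36 can contain at most one of each pair {x, 36−x}, plus the 9 elements whose complement lies outside the range or equal to its own complement.
The integers 18, …, 32 (15 of them) are such a set: any two sum to at least 18+19 = 37 > 36.
Any 16th integer completes one of the 6 pairs, so 16 choices force a sum of 36.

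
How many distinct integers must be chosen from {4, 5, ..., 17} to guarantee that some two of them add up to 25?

10

Two chosen integers sum to 25 exactly when both halves of some pair {x, 25−x} with 8 ≤ x ≤ 25−x ≤ 17 are chosen — 5 such pairs.
The remaining 4 elements (those with no distinct partner in range) can never complete a 25-sum, so the worst case takes all of them and one from each pair: 4 + 5 = 9.
The 10th integer has to be the second member of some pair, so 9 + 1 = 10.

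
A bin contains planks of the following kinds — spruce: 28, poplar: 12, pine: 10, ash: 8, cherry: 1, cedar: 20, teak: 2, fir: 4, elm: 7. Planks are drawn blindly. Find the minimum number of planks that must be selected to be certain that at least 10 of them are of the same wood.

By the pigeonhole principle, the 9 woods are the holes; the planks drawn are the pigeons.
To avoid 10 of any one wood, the worst case takes at most 9 of each wood, or every plank of a wood that has fewer than 9.
That gives 9 + 9 + 9 + 8 + 1 + 9 + 2 + 4 + 7 = 58 planks with no wood reaching 10.
The next plank forces some wood to 10, so 58 + 1 = 59.

59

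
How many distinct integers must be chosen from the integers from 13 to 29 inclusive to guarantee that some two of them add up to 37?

12

Two chosen integers sum to 37 exactly when both halves of some pair {x, 37−x} with 13 ≤ x ≤ 37−x ≤ 24 are chosen — 6 such pairs.
The remaining 5 elements (those with no distinct partner in range) can never complete a 37-sum, so the worst case takes all of them and one from each pair: 5 + 6 = 11.
The 12th integer has to be the second member of some pair, so 11 + 1 = 12.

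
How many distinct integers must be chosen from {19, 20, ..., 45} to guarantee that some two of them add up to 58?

Two chosen integers sum to 58 exactly when both halves of some pair {x, 58−x} with 19 ≤ x ≤ 58−x ≤ 39 are chosen — 10 such pairs.
The remaining 7 elements (those with no distinct partner in range) can never complete a 58-sum, so the worst case takes all of them and one from each pair: 7 + 10 = 17.
By the pigeonhole principle, the 18th integer has to be the second member of some pair, so 17 + 1 = 18.

18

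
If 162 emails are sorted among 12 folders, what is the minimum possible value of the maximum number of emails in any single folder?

The 12 folders are the holes and the 162 emails are the pigeons.
If every folder held at most 13 emails, the total would be at most 12 × 13 = 156, which is less than 162.
So some folder holds at least ⌈162/12⌉ = 14 emails.

14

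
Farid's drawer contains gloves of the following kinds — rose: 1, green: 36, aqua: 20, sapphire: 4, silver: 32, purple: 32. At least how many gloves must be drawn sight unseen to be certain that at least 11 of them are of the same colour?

46

By the pigeonhole principle, put each drawn glove into a box by colour. The largest draw with every box below 11 takes min(count, 10) from each colour; colours with fewer than 10 contribute all they have.
Σ min(cᵢ, 10) = 1 + 10 + 10 + 4 + 10 + 10 = 45.
Draw number 45 + 1 = 46 must push one box to 11.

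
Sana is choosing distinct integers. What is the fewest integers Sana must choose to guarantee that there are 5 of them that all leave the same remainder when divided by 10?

41

The 10 residue classes mod 10 are the pigeonholes.
With 40 integers one could put 4 in each residue class and have no class reach 5.
The 41st integer pushes some class to 5, so 10·4 + 1 = 41.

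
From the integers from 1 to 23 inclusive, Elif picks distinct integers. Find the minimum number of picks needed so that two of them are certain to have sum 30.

Two chosen integers sum to 30 exactly when both halves of some pair {x, 30−x} with 7 ≤ x ≤ 30−x ≤ 23 are chosen — 8 such pairs.
The remaining 7 elements (those with no distinct partner in range) can never complete a 30-sum, so the worst case takes all of them and one from each pair: 7 + 8 = 15.
By the pigeonhole principle, the 16th integer has to be the second member of some pair, so 15 + 1 = 16.

16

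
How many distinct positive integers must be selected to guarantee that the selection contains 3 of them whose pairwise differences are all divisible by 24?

Integers whose pairwise differences are multiples of 24 are exactly those sharing a remainder mod 24. The 24 residue classes mod 24 are the pigeonholes.
With 48 integers one could put 2 in each residue class and have no class reach 3.
The 49th integer pushes some class to 3, so 24·2 + 1 = 49.

49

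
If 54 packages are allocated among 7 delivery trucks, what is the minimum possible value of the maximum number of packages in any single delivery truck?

8

By pigeonhole, the 7 delivery trucks are the holes and the 54 packages are the pigeons.
If every delivery truck held at most 7 packages, the total would be at most 7 × 7 = 49, which is less than 54.
So some delivery truck holds at least ⌈54/7⌉ = 8 packages.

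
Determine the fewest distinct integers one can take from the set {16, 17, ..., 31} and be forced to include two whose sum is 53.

12

A set avoiding the sum 53 can contain at most one of each pair {x, 53−x}, plus the 6 elements whose complement lies outside the range.
The integers 16, …, 26 (11 of them) are such a set: any two sum to at least 16+17 = 33 and at most 25+26 = 51 < 53.
Pigeonhole: any 12th integer completes one of the 5 pairs, so 12 choices force a sum of 53.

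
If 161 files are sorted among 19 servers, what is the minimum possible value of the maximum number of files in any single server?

9

Pigeonhole: the 19 servers are the holes and the 161 files are the pigeons.
If every server held at most 8 files, the total would be at most 19 × 8 = 152, which is less than 161.
So some server holds at least ⌈161/19⌉ = 9 files.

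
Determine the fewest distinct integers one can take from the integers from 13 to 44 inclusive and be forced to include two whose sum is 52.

20

A set avoiding the sum 52 can contain at most one of each pair {x, 52−x}, plus the 6 elements whose complement lies outside the range or equal to its own complement.
The integers 26, …, 44 (19 of them) are such a set: any two sum to at least 26+27 = 53 > 52.
By the pigeonhole principle, any 20th integer completes one of the 13 pairs, so 20 choices force a sum of 52.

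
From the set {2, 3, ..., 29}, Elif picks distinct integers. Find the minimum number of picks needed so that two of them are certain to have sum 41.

20

Group the elements by complementary pair {x, 41−x}: {12,29}, {13,28}, {14,27}, …, giving 9 two-element pairs and 10 integers whose partner 41−x falls outside [2,29].
By the pigeonhole principle, treating each of those 19 groups as a pigeonhole, one can pick one integer per group — 19 integers — with no two summing to 41.
The 20th integer lands in an occupied pair, forcing a sum of 41.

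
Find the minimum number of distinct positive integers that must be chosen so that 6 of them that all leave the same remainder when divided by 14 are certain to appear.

By pigeonhole, the 14 residue classes mod 14 are the pigeonholes.
With 70 integers one could put 5 in each residue class and have no class reach 6.
The 71st integer pushes some class to 6, so 14·5 + 1 = 71.

71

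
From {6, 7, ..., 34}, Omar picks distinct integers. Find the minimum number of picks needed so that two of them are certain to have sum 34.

19

A set avoiding the sum 34 can contain at most one of each pair {x, 34−x}, plus the 7 elements whose complement lies outside the range or equal to its own complement.
The integers 17, …, 34 (18 of them) are such a set: any two sum to at least 17+18 = 35 > 34.
Any 19th integer completes one of the 11 pairs, so 19 choices force a sum of 34.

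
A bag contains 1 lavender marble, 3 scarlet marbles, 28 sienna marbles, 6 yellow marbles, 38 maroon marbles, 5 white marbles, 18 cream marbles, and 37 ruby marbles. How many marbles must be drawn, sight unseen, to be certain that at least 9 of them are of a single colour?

48

The 8 colours are the holes; the marbles drawn are the pigeons.
To avoid 9 of any one colour, the worst case takes at most 8 of each colour, or every marble of a colour that has fewer than 8.
That gives 1 + 3 + 8 + 6 + 8 + 5 + 8 + 8 = 47 marbles with no colour reaching 9.
The next marble forces some colour to 9, so 47 + 1 = 48.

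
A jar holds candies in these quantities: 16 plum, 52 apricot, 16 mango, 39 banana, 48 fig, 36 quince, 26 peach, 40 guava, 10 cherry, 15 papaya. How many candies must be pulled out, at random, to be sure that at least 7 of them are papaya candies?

290

In the worst case for collecting papaya candies, every non-papaya candy comes out first.
There are 16 + 52 + 16 + 39 + 48 + 36 + 26 + 40 + 10 = 283 non-papaya candies altogether.
After those, each further candy must be papaya, so 283 + 7 = 290 draws guarantee 7 papaya candies.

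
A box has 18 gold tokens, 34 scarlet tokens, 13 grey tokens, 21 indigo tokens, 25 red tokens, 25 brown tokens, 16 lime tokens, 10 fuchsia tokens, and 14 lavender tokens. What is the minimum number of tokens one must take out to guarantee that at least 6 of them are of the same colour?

The 9 colours are the holes; the tokens drawn are the pigeons.
To avoid 6 of any one colour, the worst case takes at most 5 of each colour.
That gives 5 + 5 + 5 + 5 + 5 + 5 + 5 + 5 + 5 = 45 tokens with no colour reaching 6.
The next token forces some colour to 6, so 45 + 1 = 46.

46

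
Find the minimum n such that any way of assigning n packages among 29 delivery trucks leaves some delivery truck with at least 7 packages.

175

With 174 packages one could put exactly 6 in each of the 29 delivery trucks, and no delivery truck would reach 7.
One more package must land in a delivery truck that already has 6, giving it 7.
So 29 × 6 + 1 = 175 packages are required.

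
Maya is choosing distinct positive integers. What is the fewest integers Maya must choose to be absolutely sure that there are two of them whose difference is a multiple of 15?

16

Integers whose pairwise differences are multiples of 15 are exactly those sharing a remainder mod 15. The 15 residue classes mod 15 are the pigeonholes.
With 15 integers one could put 1 in each residue class and have no class reach 2.
The 16th integer pushes some class to 2, so 15·1 + 1 = 16.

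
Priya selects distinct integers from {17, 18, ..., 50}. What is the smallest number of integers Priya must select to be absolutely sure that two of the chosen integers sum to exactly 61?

21

Two chosen integers sum to 61 exactly when both halves of some pair {x, 61−x} with 17 ≤ x ≤ 61−x ≤ 44 are chosen — 14 such pairs.
The remaining 6 elements (those with no distinct partner in range) can never complete a 61-sum, so the worst case takes all of them and one from each pair: 6 + 14 = 20.
By the pigeonhole principle, the 21st integer has to be the second member of some pair, so 20 + 1 = 21.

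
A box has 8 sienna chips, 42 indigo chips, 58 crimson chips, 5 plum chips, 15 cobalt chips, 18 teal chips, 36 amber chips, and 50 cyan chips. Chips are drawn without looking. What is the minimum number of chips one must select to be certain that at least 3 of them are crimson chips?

177

In the worst case for collecting crimson chips, every non-crimson chip comes out first.
There are 8 + 42 + 5 + 15 + 18 + 36 + 50 = 174 non-crimson chips altogether.
After those, each further chip must be crimson, so 174 + 3 = 177 draws guarantee 3 crimson chips.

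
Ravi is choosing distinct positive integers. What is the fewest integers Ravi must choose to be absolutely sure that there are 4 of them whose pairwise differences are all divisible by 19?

58

Integers whose pairwise differences are multiples of 19 are exactly those sharing a remainder mod 19. The 19 residue classes mod 19 are the pigeonholes.
With 57 integers one could put 3 in each residue class and have no class reach 4.
The 58th integer pushes some class to 4, so 19·3 + 1 = 58.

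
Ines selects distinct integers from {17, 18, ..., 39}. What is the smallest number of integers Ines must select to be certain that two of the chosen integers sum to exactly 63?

16

Group the elements by complementary pair {x, 63−x}: {24,39}, {25,38}, {26,37}, …, giving 8 two-element pairs and 7 integers whose partner 63−x falls outside [17,39].
Treating each of those 15 groups as a pigeonhole, one can pick one integer per group — 15 integers — with no two summing to 63.
The 16th integer lands in an occupied pair, forcing a sum of 63.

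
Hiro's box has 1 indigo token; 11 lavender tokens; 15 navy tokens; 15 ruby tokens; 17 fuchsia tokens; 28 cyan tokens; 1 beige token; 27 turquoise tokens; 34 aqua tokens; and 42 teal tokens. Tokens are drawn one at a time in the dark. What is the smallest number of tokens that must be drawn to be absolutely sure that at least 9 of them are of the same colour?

Put each drawn token into a box by colour. The largest draw with every box below 9 takes min(count, 8) from each colour; colours with fewer than 8 contribute all they have.
Σ min(cᵢ, 8) = 1 + 8 + 8 + 8 + 8 + 8 + 1 + 8 + 8 + 8 = 66.
Draw number 66 + 1 = 67 must push one box to 9.

67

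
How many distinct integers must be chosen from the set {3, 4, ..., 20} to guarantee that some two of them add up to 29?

13

Two chosen integers sum to 29 exactly when both halves of some pair {x, 29−x} with 9 ≤ x ≤ 29−x ≤ 20 are chosen — 6 such pairs.
The remaining 6 elements (those with no distinct partner in range) can never complete a 29-sum, so the worst case takes all of them and one from each pair: 6 + 6 = 12.
Pigeonhole: the 13th integer has to be the second member of some pair, so 12 + 1 = 13.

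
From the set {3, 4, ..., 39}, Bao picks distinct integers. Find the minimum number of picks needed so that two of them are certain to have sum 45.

Two chosen integers sum to 45 exactly when both halves of some pair {x, 45−x} with 6 ≤ x ≤ 45−x ≤ 39 are chosen — 17 such pairs.
The remaining 3 elements (those with no distinct partner in range) can never complete a 45-sum, so the worst case takes all of them and one from each pair: 3 + 17 = 20.
By pigeonhole, the 21st integer has to be the second member of some pair, so 20 + 1 = 21.

21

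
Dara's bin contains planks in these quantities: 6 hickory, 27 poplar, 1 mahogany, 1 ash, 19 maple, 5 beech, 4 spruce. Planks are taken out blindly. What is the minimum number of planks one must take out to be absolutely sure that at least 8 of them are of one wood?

32

The 7 woods are the holes; the planks drawn are the pigeons.
To avoid 8 of any one wood, the worst case takes at most 7 of each wood, or every plank of a wood that has fewer than 7.
That gives 6 + 7 + 1 + 1 + 7 + 5 + 4 = 31 planks with no wood reaching 8.
The next plank forces some wood to 8, so 31 + 1 = 32.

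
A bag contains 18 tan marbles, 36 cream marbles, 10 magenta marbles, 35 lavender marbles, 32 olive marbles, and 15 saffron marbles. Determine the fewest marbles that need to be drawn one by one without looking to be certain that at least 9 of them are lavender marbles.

120

In the worst case for collecting lavender marbles, every non-lavender marble comes out first.
There are 18 + 36 + 10 + 32 + 15 = 111 non-lavender marbles altogether.
After those, each further marble must be lavender, so 111 + 9 = 120 draws guarantee 9 lavender marbles.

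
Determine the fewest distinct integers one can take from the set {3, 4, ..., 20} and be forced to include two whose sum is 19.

12

Two chosen integers sum to 19 exactly when both halves of some pair {x, 19−x} with 3 ≤ x ≤ 19−x ≤ 16 are chosen — 7 such pairs.
The remaining 4 elements (those with no distinct partner in range) can never complete a 19-sum, so the worst case takes all of them and one from each pair: 4 + 7 = 11.
The 12th integer has to be the second member of some pair, so 11 + 1 = 12.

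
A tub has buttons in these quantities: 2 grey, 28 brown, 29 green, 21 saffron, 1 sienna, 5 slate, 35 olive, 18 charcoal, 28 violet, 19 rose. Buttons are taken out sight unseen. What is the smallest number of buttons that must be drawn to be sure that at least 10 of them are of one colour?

By the pigeonhole principle, put each drawn button into a box by colour. The largest draw with every box below 10 takes min(count, 9) from each colour; colours with fewer than 9 contribute all they have.
Σ min(cᵢ, 9) = 2 + 9 + 9 + 9 + 1 + 5 + 9 + 9 + 9 + 9 = 71.
Draw number 71 + 1 = 72 must push one box to 10.

72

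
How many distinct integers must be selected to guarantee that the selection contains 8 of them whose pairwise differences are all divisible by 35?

246

Integers whose pairwise differences are multiples of 35 are exactly those sharing a remainder mod 35. The 35 residue classes mod 35 are the pigeonholes.
With 245 integers one could put 7 in each residue class and have no class reach 8.
The 246th integer pushes some class to 8, so 35·7 + 1 = 246.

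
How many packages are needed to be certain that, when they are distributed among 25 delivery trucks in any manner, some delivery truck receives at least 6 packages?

126

With 125 packages one could put exactly 5 in each of the 25 delivery trucks, and no delivery truck would reach 6.
One more package must land in a delivery truck that already has 5, giving it 6.
So 25 × 5 + 1 = 126 packages are required.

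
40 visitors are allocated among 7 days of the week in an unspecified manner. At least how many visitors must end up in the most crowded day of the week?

6

By pigeonhole, the 7 days of the week are the holes and the 40 visitors are the pigeons.
If every day of the week held at most 5 visitors, the total would be at most 7 × 5 = 35, which is less than 40.
So some day of the week holds at least ⌈40/7⌉ = 6 visitors.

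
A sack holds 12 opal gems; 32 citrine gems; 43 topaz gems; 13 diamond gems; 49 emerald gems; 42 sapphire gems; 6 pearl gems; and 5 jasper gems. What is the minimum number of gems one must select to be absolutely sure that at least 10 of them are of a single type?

66

An adversary could hand out at most 9 gems per type (pearl, jasper run out sooner): 9 + 9 + 9 + 9 + 9 + 9 + 6 + 5 = 65 gems and still no type has 10.
By the pigeonhole principle, one more gem lands in a type already at 9, so 66 draws are enough and 65 are not.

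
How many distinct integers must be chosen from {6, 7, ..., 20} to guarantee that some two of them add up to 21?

11

A set avoiding the sum 21 can contain at most one of each pair {x, 21−x}, plus the 5 elements whose complement lies outside the range.
The integers 11, …, 20 (10 of them) are such a set: any two sum to at least 11+12 = 23 > 21.
Any 11th integer completes one of the 5 pairs, so 11 choices force a sum of 21.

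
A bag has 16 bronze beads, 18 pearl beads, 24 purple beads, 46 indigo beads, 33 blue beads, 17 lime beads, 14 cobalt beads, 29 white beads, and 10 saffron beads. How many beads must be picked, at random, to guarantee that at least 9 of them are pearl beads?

198

In the worst case for collecting pearl beads, every non-pearl bead comes out first.
There are 16 + 24 + 46 + 33 + 17 + 14 + 29 + 10 = 189 non-pearl beads altogether.
After those, each further bead must be pearl, so 189 + 9 = 198 draws guarantee 9 pearl beads.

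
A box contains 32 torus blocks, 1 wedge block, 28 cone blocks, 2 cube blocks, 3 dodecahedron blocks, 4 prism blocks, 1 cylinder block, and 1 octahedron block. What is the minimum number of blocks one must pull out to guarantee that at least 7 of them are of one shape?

25

The 8 shapes are the holes; the blocks drawn are the pigeons.
To avoid 7 of any one shape, the worst case takes at most 6 of each shape, or every block of a shape that has fewer than 6.
That gives 6 + 1 + 6 + 2 + 3 + 4 + 1 + 1 = 24 blocks with no shape reaching 7.
The next block forces some shape to 7, so 24 + 1 = 25.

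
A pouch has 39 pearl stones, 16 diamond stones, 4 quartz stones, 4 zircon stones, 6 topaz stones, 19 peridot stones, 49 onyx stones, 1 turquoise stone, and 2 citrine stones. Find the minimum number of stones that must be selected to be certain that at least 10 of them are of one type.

An adversary could hand out at most 9 stones per type (5 types run out sooner): 9 + 9 + 4 + 4 + 6 + 9 + 9 + 1 + 2 = 53 stones and still no type has 10.
Pigeonhole: one more stone lands in a type already at 9, so 54 draws are enough and 53 are not.

54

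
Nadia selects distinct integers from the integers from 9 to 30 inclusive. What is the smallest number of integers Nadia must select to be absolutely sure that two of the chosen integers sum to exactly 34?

A set avoiding the sum 34 can contain at most one of each pair {x, 34−x}, plus the 6 elements whose complement lies outside the range or equal to its own complement.
The integers 17, …, 30 (14 of them) are such a set: any two sum to at least 17+18 = 35 > 34.
By pigeonhole, any 15th integer completes one of the 8 pairs, so 15 choices force a sum of 34.

15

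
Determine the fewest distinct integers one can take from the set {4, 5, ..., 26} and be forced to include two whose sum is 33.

14

A set avoiding the sum 33 can contain at most one of each pair {x, 33−x}, plus the 3 elements whose complement lies outside the range.
The integers 4, …, 16 (13 of them) are such a set: any two sum to at least 4+5 = 9 and at most 15+16 = 31 < 33.
By pigeonhole, any 14th integer completes one of the 10 pairs, so 14 choices force a sum of 33.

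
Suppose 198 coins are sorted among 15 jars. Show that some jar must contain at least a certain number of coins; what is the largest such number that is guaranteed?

14

The 15 jars are the holes and the 198 coins are the pigeons.
If every jar held at most 13 coins, the total would be at most 15 × 13 = 195, which is less than 198.
So some jar holds at least ⌈198/15⌉ = 14 coins.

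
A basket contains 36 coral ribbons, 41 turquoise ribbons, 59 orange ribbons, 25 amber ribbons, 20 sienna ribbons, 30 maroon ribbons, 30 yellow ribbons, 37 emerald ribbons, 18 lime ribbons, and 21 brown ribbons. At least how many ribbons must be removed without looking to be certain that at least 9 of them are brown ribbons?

In the worst case for collecting brown ribbons, every non-brown ribbon comes out first.
There are 36 + 41 + 59 + 25 + 20 + 30 + 30 + 37 + 18 = 296 non-brown ribbons altogether.
After those, each further ribbon must be brown, so 296 + 9 = 305 draws guarantee 9 brown ribbons.

305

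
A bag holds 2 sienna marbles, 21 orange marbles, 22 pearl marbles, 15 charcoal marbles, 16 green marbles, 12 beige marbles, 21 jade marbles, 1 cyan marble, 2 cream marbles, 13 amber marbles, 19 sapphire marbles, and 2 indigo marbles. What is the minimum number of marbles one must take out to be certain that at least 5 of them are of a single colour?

By the pigeonhole principle, put each drawn marble into a box by colour. The largest draw with every box below 5 takes min(count, 4) from each colour; colours with fewer than 4 contribute all they have.
Σ min(cᵢ, 4) = 2 + 4 + 4 + 4 + 4 + 4 + 4 + 1 + 2 + 4 + 4 + 2 = 39.
Draw number 39 + 1 = 40 must push one box to 5.

40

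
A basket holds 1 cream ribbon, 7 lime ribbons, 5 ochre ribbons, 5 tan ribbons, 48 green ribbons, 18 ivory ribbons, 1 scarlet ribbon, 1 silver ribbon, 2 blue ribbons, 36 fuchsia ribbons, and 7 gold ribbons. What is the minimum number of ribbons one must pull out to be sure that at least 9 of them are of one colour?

54

Pigeonhole: put each drawn ribbon into a box by colour. The largest draw with every box below 9 takes min(count, 8) from each colour; colours with fewer than 8 contribute all they have.
Σ min(cᵢ, 8) = 1 + 7 + 5 + 5 + 8 + 8 + 1 + 1 + 2 + 8 + 7 = 53.
Draw number 53 + 1 = 54 must push one box to 9.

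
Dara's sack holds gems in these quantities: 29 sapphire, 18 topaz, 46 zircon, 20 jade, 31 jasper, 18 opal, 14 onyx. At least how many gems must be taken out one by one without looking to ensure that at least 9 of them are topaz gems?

In the worst case for collecting topaz gems, every non-topaz gem comes out first.
There are 29 + 46 + 20 + 31 + 18 + 14 = 158 non-topaz gems altogether.
After those, each further gem must be topaz, so 158 + 9 = 167 draws guarantee 9 topaz gems.

167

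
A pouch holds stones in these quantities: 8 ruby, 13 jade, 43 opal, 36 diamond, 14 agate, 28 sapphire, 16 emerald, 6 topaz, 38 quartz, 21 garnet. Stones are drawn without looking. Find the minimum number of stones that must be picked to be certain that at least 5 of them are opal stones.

In the worst case for collecting opal stones, every non-opal stone comes out first.
There are 8 + 13 + 36 + 14 + 28 + 16 + 6 + 38 + 21 = 180 non-opal stones altogether.
After those, each further stone must be opal, so 180 + 5 = 185 draws guarantee 5 opal stones.

185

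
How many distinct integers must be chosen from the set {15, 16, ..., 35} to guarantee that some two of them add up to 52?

Group the elements by complementary pair {x, 52−x}: {17,35}, {18,34}, {19,33}, …, giving 9 two-element pairs, the single value 26 (it cannot pair with itself since the integers are distinct), and 2 integers whose partner 52−x falls outside [15,35].
By pigeonhole, treating each of those 12 groups as a pigeonhole, one can pick one integer per group — 12 integers — with no two summing to 52.
The 13th integer lands in an occupied pair, forcing a sum of 52.

13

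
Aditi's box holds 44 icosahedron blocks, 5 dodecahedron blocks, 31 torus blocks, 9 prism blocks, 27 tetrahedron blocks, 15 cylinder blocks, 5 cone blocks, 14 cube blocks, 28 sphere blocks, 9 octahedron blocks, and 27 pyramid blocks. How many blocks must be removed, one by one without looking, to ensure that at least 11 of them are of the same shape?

99

An adversary could hand out at most 10 blocks per shape (4 shapes run out sooner): 10 + 5 + 10 + 9 + 10 + 10 + 5 + 10 + 10 + 9 + 10 = 98 blocks and still no shape has 11.
By the pigeonhole principle, one more block lands in a shape already at 10, so 99 draws are enough and 98 are not.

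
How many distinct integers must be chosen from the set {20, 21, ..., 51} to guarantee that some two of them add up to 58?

Two chosen integers sum to 58 exactly when both halves of some pair {x, 58−x} with 20 ≤ x ≤ 58−x ≤ 38 are chosen — 9 such pairs.
The remaining 14 elements (those with no distinct partner in range) can never complete a 58-sum, so the worst case takes all of them and one from each pair: 14 + 9 = 23.
By the pigeonhole principle, the 24th integer has to be the second member of some pair, so 23 + 1 = 24.

24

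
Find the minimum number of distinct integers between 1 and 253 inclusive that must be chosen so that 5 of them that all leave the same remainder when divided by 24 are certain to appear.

The 24 residue classes mod 24 are the pigeonholes.
With 96 integers one could put 4 in each residue class and have no class reach 5.
The 97th integer pushes some class to 5, so 24·4 + 1 = 97.

97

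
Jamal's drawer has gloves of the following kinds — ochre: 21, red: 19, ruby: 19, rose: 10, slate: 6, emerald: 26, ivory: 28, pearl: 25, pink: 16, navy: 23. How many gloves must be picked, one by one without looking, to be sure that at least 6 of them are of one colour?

Put each drawn glove into a box by colour. The largest draw with every box below 6 takes min(count, 5) from each colour.
Σ min(cᵢ, 5) = 5 + 5 + 5 + 5 + 5 + 5 + 5 + 5 + 5 + 5 = 50.
Draw number 50 + 1 = 51 must push one box to 6.

51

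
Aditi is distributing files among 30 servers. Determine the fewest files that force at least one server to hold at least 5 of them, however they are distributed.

121

With 120 files one could put exactly 4 in each of the 30 servers, and no server would reach 5.
One more file must land in a server that already has 4, giving it 5.
So 30 × 4 + 1 = 121 files are required.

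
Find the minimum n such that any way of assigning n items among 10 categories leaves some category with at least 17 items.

With 160 items one could put exactly 16 in each of the 10 categories, and no category would reach 17.
Pigeonhole: one more item must land in a category that already has 16, giving it 17.
So 10 × 16 + 1 = 161 items are required.

161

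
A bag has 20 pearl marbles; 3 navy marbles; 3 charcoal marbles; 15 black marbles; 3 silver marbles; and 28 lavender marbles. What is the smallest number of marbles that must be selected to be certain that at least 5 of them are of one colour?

22

Pigeonhole: put each drawn marble into a box by colour. The largest draw with every box below 5 takes min(count, 4) from each colour; colours with fewer than 4 contribute all they have.
Σ min(cᵢ, 4) = 4 + 3 + 3 + 4 + 3 + 4 = 21.
Draw number 21 + 1 = 22 must push one box to 5.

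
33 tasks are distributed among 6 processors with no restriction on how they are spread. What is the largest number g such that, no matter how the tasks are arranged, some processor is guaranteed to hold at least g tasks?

The 6 processors are the holes and the 33 tasks are the pigeons.
If every processor held at most 5 tasks, the total would be at most 6 × 5 = 30, which is less than 33.
So some processor holds at least ⌈33/6⌉ = 6 tasks.

6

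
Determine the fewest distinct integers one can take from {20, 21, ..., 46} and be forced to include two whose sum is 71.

17

Two chosen integers sum to 71 exactly when both halves of some pair {x, 71−x} with 25 ≤ x ≤ 71−x ≤ 46 are chosen — 11 such pairs.
The remaining 5 elements (those with no distinct partner in range) can never complete a 71-sum, so the worst case takes all of them and one from each pair: 5 + 11 = 16.
The 17th integer has to be the second member of some pair, so 16 + 1 = 17.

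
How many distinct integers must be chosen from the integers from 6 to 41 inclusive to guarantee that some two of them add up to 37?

24

Two chosen integers sum to 37 exactly when both halves of some pair {x, 37−x} with 6 ≤ x ≤ 37−x ≤ 31 are chosen — 13 such pairs.
The remaining 10 elements (those with no distinct partner in range) can never complete a 37-sum, so the worst case takes all of them and one from each pair: 10 + 13 = 23.
By pigeonhole, the 24th integer has to be the second member of some pair, so 23 + 1 = 24.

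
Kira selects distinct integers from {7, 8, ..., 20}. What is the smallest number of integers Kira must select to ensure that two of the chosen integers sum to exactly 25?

9

Two chosen integers sum to 25 exactly when both halves of some pair {x, 25−x} with 7 ≤ x ≤ 25−x ≤ 18 are chosen — 6 such pairs.
The remaining 2 elements (those with no distinct partner in range) can never complete a 25-sum, so the worst case takes all of them and one from each pair: 2 + 6 = 8.
The 9th integer has to be the second member of some pair, so 8 + 1 = 9.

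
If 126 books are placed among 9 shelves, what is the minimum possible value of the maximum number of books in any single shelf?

By pigeonhole, the 9 shelves are the holes and the 126 books are the pigeons.
If every shelf held at most 13 books, the total would be at most 9 × 13 = 117, which is less than 126.
So some shelf holds at least ⌈126/9⌉ = 14 books.

14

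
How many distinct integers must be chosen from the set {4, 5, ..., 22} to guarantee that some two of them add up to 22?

13

Group the elements by complementary pair {x, 22−x}: {4,18}, {5,17}, {6,16}, …, giving 7 two-element pairs, the single value 11 (it cannot pair with itself since the integers are distinct), and 4 integers whose partner 22−x falls outside [4,22].
Treating each of those 12 groups as a pigeonhole, one can pick one integer per group — 12 integers — with no two summing to 22.
The 13th integer lands in an occupied pair, forcing a sum of 22.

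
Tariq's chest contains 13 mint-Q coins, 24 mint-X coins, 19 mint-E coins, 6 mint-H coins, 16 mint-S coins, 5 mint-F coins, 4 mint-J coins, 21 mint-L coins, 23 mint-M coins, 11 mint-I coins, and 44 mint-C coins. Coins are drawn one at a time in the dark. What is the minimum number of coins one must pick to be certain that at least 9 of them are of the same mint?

80

An adversary could hand out at most 8 coins per mint (mint-H, mint-F, mint-J run out sooner): 8 + 8 + 8 + 6 + 8 + 5 + 4 + 8 + 8 + 8 + 8 = 79 coins and still no mint has 9.
One more coin lands in a mint already at 8, so 80 draws are enough and 79 are not.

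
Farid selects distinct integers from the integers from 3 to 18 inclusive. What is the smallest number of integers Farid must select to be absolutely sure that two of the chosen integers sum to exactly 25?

Group the elements by complementary pair {x, 25−x}: {7,18}, {8,17}, {9,16}, …, giving 6 two-element pairs and 4 integers whose partner 25−x falls outside [3,18].
Treating each of those 10 groups as a pigeonhole, one can pick one integer per group — 10 integers — with no two summing to 25.
The 11th integer lands in an occupied pair, forcing a sum of 25.

11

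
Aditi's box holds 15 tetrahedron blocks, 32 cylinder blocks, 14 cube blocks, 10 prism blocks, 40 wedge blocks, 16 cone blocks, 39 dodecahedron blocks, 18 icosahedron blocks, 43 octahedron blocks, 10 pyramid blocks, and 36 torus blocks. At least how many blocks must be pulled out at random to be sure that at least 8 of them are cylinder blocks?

In the worst case for collecting cylinder blocks, every non-cylinder block comes out first.
There are 15 + 14 + 10 + 40 + 16 + 39 + 18 + 43 + 10 + 36 = 241 non-cylinder blocks altogether.
After those, each further block must be cylinder, so 241 + 8 = 249 draws guarantee 8 cylinder blocks.

249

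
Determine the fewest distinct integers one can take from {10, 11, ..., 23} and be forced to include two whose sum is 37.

Two chosen integers sum to 37 exactly when both halves of some pair {x, 37−x} with 14 ≤ x ≤ 37−x ≤ 23 are chosen — 5 such pairs.
The remaining 4 elements (those with no distinct partner in range) can never complete a 37-sum, so the worst case takes all of them and one from each pair: 4 + 5 = 9.
Pigeonhole: the 10th integer has to be the second member of some pair, so 9 + 1 = 10.

10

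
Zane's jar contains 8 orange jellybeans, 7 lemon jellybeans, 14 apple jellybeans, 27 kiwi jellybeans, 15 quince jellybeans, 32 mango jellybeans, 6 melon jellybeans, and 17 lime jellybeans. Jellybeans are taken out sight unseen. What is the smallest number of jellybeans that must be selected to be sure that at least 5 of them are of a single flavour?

Pigeonhole: the 8 flavours are the holes; the jellybeans drawn are the pigeons.
To avoid 5 of any one flavour, the worst case takes at most 4 of each flavour.
That gives 4 + 4 + 4 + 4 + 4 + 4 + 4 + 4 = 32 jellybeans with no flavour reaching 5.
The next jellybean forces some flavour to 5, so 32 + 1 = 33.

33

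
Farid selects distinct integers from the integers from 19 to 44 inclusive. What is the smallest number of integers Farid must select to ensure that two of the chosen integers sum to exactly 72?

A set avoiding the sum 72 can contain at most one of each pair {x, 72−x}, plus the 10 elements whose complement lies outside the range or equal to its own complement.
The integers 19, …, 36 (18 of them) are such a set: any two sum to at least 19+20 = 39 and at most 35+36 = 71 < 72.
Pigeonhole: any 19th integer completes one of the 8 pairs, so 19 choices force a sum of 72.

19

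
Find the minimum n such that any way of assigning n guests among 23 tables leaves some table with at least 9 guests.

With 184 guests one could put exactly 8 in each of the 23 tables, and no table would reach 9.
One more guest must land in a table that already has 8, giving it 9.
So 23 × 8 + 1 = 185 guests are required.

185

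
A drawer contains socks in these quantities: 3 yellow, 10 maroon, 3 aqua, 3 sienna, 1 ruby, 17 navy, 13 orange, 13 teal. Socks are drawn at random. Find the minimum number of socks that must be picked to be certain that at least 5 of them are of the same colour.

27

By the pigeonhole principle, put each drawn sock into a box by colour. The largest draw with every box below 5 takes min(count, 4) from each colour; colours with fewer than 4 contribute all they have.
Σ min(cᵢ, 4) = 3 + 4 + 3 + 3 + 1 + 4 + 4 + 4 = 26.
Draw number 26 + 1 = 27 must push one box to 5.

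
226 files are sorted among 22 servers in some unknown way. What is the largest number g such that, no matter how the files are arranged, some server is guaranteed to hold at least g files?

The 22 servers are the holes and the 226 files are the pigeons.
If every server held at most 10 files, the total would be at most 22 × 10 = 220, which is less than 226.
So some server holds at least ⌈226/22⌉ = 11 files.

11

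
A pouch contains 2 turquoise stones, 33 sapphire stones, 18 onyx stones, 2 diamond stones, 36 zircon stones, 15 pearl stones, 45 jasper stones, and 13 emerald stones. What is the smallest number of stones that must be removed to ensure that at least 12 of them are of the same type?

71

Put each drawn stone into a box by type. The largest draw with every box below 12 takes min(count, 11) from each type; types with fewer than 11 contribute all they have.
Σ min(cᵢ, 11) = 2 + 11 + 11 + 2 + 11 + 11 + 11 + 11 = 70.
Draw number 70 + 1 = 71 must push one box to 12.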